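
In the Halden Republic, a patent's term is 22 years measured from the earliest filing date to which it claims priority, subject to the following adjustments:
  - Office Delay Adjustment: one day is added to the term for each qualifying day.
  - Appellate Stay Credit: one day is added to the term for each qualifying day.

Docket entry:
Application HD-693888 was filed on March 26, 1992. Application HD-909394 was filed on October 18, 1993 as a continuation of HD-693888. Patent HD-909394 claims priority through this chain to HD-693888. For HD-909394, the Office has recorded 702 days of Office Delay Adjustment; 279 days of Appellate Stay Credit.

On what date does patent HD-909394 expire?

Earliest priority filing: 26 March 1992.
Base term: 26 March 1992 + 22 years → 26 March 2014.
Office Delay Adjustment: +702 days → 26 February 2016.
Appellate Stay Credit: +279 days → 1 December 2016.

December 1, 2016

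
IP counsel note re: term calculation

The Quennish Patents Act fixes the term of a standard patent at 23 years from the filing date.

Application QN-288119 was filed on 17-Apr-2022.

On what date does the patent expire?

Filing date + 23 years → 17 April 2045.

2045-04-17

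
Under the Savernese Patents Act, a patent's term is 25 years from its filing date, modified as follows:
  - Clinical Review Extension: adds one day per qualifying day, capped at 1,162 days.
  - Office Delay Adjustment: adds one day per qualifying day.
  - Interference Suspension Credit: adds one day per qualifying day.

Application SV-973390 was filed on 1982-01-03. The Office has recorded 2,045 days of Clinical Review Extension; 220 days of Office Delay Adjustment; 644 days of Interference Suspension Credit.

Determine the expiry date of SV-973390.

Base term: filing date + 25 years → 3 January 2007.
Clinical Review Extension: 2045 days claimed exceeds the 1162-day cap, so +1162 days → 10 March 2010.
Office Delay Adjustment: +220 days → 16 October 2010.
Interference Suspension Credit: +644 days → 21 July 2012.

July 21, 2012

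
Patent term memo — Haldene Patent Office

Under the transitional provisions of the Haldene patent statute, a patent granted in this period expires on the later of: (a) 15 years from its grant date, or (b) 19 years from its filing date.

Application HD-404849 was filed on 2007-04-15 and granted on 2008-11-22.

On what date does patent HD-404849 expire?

(a) grant + 15 years → 22 November 2023.
(b) filing + 19 years → 15 April 2026.
Later of the two: 15 April 2026.

April 15, 2026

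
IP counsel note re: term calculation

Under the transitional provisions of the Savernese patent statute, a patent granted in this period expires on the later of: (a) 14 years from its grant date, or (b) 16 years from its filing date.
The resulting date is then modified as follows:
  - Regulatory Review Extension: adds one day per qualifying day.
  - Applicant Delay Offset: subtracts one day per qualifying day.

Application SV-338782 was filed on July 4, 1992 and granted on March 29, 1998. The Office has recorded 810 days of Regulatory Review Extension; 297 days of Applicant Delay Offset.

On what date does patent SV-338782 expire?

2013-08-24

(a) grant + 14 years → 29 March 2012.
(b) filing + 16 years → 4 July 2008.
Later of the two: 29 March 2012.
Regulatory Review Extension: +810 days → 17 June 2014.
Applicant Delay Offset: −297 days → 24 August 2013.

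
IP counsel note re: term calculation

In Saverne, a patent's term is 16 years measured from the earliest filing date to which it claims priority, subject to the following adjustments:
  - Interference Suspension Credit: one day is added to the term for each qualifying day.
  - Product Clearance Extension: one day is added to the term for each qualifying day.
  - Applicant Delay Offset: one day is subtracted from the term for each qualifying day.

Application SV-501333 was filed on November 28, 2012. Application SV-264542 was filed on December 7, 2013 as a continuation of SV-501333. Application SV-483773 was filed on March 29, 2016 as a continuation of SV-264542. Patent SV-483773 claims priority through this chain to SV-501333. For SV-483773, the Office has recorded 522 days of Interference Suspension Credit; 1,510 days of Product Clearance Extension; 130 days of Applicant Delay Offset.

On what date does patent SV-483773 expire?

Earliest priority filing: 28 November 2012.
Base term: 28 November 2012 + 16 years → 28 November 2028.
Interference Suspension Credit: +522 days → 4 May 2030.
Product Clearance Extension: +1510 days → 22 June 2034.
Applicant Delay Offset: −130 days → 12 February 2034.

February 12, 2034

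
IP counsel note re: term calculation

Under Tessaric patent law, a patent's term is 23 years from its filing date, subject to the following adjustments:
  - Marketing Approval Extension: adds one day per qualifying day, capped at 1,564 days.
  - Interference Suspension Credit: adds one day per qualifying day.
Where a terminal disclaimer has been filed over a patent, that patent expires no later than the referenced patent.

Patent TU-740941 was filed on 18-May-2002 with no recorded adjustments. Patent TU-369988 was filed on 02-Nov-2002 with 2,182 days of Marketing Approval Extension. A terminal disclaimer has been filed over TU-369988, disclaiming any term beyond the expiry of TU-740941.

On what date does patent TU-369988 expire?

Natural term of TU-369988:
  Base: filing + 23 years → 2 November 2025.
  Marketing Approval Extension: 2182 days claimed exceeds the 1564-day cap, so +1564 days → 13 February 2030.
Expiry of referenced patent TU-740941:
  Base: filing + 23 years → 18 May 2025.
Terminal disclaimer: TU-369988 expires on the earlier of 13 February 2030 and 18 May 2025.

2025-05-18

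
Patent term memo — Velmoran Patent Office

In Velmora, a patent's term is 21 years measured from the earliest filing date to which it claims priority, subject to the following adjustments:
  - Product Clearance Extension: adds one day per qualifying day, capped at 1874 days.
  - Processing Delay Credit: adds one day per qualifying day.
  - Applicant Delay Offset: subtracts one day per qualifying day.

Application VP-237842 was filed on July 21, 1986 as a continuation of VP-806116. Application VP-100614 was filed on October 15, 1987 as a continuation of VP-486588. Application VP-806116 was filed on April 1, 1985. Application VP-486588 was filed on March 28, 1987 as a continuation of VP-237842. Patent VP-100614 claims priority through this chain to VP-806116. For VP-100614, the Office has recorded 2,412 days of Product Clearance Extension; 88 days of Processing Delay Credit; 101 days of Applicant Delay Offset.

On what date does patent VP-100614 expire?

Earliest priority filing: 1 April 1985.
Base term: 1 April 1985 + 21 years → 1 April 2006.
Product Clearance Extension: 2412 days claimed exceeds the 1874-day cap, so +1874 days → 19 May 2011.
Processing Delay Credit: +88 days → 15 August 2011.
Applicant Delay Offset: −101 days → 6 May 2011.

May 6, 2011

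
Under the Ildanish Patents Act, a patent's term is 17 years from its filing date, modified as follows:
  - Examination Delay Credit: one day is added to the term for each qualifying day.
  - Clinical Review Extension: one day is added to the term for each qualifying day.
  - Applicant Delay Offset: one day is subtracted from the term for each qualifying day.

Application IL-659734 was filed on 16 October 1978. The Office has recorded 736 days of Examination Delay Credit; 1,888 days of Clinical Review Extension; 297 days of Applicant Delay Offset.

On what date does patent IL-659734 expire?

Base term: filing date + 17 years → 16 October 1995.
Examination Delay Credit: +736 days → 21 October 1997.
Clinical Review Extension: +1888 days → 22 December 2002.
Applicant Delay Offset: −297 days → 28 February 2002.

2002-02-28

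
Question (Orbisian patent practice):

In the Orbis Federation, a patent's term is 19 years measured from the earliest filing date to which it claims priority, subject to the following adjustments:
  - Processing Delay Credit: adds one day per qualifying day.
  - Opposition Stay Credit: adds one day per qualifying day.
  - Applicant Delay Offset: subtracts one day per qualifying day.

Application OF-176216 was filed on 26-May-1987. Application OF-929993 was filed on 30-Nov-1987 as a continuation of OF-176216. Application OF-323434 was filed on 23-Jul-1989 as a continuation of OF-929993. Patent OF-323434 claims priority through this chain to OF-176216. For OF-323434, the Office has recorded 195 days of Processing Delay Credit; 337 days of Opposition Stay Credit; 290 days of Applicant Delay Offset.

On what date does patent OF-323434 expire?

Earliest priority filing: 26 May 1987.
Base term: 26 May 1987 + 19 years → 26 May 2006.
Processing Delay Credit: +195 days → 7 December 2006.
Opposition Stay Credit: +337 days → 9 November 2007.
Applicant Delay Offset: −290 days → 23 January 2007.

January 23, 2007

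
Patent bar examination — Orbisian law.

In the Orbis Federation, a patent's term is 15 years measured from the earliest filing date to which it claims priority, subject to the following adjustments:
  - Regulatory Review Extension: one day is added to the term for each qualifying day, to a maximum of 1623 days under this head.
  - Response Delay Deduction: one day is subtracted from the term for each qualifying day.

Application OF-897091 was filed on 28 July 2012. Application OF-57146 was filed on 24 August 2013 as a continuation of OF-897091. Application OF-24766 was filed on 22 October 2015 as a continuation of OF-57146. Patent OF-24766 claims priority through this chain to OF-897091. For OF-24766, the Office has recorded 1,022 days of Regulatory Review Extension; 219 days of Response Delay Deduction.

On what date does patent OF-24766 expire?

October 8, 2029

Earliest priority filing: 28 July 2012.
Base term: 28 July 2012 + 15 years → 28 July 2027.
Regulatory Review Extension: 1022 days (within the 1623-day cap) → +1022 days → 15 May 2030.
Response Delay Deduction: −219 days → 8 October 2029.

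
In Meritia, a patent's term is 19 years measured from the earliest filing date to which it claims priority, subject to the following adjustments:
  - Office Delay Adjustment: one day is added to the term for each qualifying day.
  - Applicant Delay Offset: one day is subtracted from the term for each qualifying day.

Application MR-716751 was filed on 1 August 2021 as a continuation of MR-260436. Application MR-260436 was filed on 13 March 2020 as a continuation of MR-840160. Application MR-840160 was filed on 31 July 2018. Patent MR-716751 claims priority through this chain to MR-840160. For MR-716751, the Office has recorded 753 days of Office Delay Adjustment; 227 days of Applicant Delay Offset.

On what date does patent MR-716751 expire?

2039-01-08

Earliest priority filing: 31 July 2018.
Base term: 31 July 2018 + 19 years → 31 July 2037.
Office Delay Adjustment: +753 days → 23 August 2039.
Applicant Delay Offset: −227 days → 8 January 2039.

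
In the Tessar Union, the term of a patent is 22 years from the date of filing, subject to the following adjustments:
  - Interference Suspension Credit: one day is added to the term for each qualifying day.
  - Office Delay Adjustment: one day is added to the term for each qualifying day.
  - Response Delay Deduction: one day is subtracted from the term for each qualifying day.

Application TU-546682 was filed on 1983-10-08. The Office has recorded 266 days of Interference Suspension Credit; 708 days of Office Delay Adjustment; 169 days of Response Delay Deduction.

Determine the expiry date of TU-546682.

Base term: filing date + 22 years → 8 October 2005.
Interference Suspension Credit: +266 days → 1 July 2006.
Office Delay Adjustment: +708 days → 8 June 2008.
Response Delay Deduction: −169 days → 22 December 2007.

2007-12-22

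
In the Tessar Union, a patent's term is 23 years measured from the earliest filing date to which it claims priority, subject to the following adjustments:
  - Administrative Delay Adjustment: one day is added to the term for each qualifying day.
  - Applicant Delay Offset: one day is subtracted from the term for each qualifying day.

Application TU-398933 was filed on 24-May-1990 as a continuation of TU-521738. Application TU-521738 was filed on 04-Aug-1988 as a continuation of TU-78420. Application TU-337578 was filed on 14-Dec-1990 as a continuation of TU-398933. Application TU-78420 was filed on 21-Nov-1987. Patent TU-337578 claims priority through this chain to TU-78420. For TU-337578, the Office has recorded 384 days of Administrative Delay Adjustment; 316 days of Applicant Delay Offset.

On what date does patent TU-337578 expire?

Earliest priority filing: 21 November 1987.
Base term: 21 November 1987 + 23 years → 21 November 2010.
Administrative Delay Adjustment: +384 days → 10 December 2011.
Applicant Delay Offset: −316 days → 28 January 2011.

2011-01-28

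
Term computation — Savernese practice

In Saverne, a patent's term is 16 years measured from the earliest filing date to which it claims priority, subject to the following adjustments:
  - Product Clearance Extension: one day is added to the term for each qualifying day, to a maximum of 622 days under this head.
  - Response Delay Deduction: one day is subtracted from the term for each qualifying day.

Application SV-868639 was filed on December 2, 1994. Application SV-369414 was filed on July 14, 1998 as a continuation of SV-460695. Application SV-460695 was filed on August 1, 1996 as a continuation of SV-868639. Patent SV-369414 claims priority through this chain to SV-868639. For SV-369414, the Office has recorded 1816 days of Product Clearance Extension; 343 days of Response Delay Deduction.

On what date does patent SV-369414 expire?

September 7, 2011

Earliest priority filing: 2 December 1994.
Base term: 2 December 1994 + 16 years → 2 December 2010.
Product Clearance Extension: 1816 days claimed exceeds the 622-day cap, so +622 days → 15 August 2012.
Response Delay Deduction: −343 days → 7 September 2011.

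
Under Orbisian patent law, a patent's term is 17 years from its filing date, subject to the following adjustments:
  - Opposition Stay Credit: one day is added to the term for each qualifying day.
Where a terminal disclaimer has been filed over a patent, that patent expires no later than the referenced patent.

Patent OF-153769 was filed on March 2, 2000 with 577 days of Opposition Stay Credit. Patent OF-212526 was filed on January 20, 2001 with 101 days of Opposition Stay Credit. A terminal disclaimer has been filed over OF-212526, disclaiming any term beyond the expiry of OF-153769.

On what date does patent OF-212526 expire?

2018-05-01

Natural term of OF-212526:
  Base: filing + 17 years → 20 January 2018.
  Opposition Stay Credit: +101 days → 1 May 2018.
Expiry of referenced patent OF-153769:
  Base: filing + 17 years → 2 March 2017.
  Opposition Stay Credit: +577 days → 30 September 2018.
Terminal disclaimer: OF-212526 expires on the earlier of 1 May 2018 and 30 September 2018.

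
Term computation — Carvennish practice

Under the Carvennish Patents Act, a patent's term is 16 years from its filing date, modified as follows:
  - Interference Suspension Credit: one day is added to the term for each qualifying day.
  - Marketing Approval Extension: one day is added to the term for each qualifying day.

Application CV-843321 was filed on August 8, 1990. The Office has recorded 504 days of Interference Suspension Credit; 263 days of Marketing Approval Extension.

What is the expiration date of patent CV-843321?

September 13, 2008

Base term: filing date + 16 years → 8 August 2006.
Interference Suspension Credit: +504 days → 25 December 2007.
Marketing Approval Extension: +263 days → 13 September 2008.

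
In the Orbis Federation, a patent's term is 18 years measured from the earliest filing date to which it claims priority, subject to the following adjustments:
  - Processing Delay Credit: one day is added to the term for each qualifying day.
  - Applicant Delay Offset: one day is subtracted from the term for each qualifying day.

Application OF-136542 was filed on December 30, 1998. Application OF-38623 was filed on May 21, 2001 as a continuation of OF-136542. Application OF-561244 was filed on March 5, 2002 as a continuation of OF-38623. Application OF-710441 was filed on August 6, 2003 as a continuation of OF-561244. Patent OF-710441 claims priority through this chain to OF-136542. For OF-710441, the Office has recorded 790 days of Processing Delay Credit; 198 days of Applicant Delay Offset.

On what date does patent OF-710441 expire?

2018-08-14

Earliest priority filing: 30 December 1998.
Base term: 30 December 1998 + 18 years → 30 December 2016.
Processing Delay Credit: +790 days → 28 February 2019.
Applicant Delay Offset: −198 days → 14 August 2018.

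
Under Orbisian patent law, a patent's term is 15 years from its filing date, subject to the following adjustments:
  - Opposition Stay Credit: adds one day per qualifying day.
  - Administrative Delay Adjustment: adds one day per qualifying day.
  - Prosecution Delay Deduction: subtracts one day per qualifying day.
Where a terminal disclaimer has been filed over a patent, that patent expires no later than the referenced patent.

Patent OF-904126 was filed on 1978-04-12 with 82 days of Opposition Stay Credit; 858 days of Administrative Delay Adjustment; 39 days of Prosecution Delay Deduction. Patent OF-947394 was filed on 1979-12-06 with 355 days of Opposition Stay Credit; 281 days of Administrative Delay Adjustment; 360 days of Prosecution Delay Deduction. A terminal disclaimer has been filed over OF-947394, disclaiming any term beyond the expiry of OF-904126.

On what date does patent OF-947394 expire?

September 8, 1995

Natural term of OF-947394:
  Base: filing + 15 years → 6 December 1994.
  Opposition Stay Credit: +355 days → 26 November 1995.
  Administrative Delay Adjustment: +281 days → 2 September 1996.
  Prosecution Delay Deduction: −360 days → 8 September 1995.
Expiry of referenced patent OF-904126:
  Base: filing + 15 years → 12 April 1993.
  Opposition Stay Credit: +82 days → 3 July 1993.
  Administrative Delay Adjustment: +858 days → 8 November 1995.
  Prosecution Delay Deduction: −39 days → 30 September 1995.
Terminal disclaimer: OF-947394 expires on the earlier of 8 September 1995 and 30 September 1995.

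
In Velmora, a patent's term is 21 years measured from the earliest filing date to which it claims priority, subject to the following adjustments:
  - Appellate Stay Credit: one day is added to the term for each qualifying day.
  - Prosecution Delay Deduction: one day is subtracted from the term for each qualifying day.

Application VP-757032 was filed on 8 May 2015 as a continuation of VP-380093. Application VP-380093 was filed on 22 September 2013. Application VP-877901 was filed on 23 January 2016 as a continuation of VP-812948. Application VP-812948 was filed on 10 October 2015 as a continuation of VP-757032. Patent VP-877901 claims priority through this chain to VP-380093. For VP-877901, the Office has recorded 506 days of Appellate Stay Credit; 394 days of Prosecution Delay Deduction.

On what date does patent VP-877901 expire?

Earliest priority filing: 22 September 2013.
Base term: 22 September 2013 + 21 years → 22 September 2034.
Appellate Stay Credit: +506 days → 10 February 2036.
Prosecution Delay Deduction: −394 days → 12 January 2035.

2035-01-12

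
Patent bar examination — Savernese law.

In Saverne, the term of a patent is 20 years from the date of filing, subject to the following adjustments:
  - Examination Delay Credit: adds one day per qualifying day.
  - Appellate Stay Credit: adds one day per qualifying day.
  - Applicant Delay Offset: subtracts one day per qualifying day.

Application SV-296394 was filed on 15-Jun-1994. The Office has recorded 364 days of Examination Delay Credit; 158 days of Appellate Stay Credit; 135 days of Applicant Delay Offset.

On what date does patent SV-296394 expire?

July 7, 2015

Base term: filing date + 20 years → 15 June 2014.
Examination Delay Credit: +364 days → 14 June 2015.
Appellate Stay Credit: +158 days → 19 November 2015.
Applicant Delay Offset: −135 days → 7 July 2015.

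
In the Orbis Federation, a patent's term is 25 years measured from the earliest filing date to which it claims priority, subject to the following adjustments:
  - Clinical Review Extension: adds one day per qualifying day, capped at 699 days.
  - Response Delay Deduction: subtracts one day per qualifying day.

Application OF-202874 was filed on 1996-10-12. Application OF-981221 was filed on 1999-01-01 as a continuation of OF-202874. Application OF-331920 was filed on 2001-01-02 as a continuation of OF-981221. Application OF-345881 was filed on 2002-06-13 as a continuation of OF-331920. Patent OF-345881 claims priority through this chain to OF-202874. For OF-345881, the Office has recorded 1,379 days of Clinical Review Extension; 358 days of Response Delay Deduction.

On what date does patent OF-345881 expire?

September 18, 2022

Earliest priority filing: 12 October 1996.
Base term: 12 October 1996 + 25 years → 12 October 2021.
Clinical Review Extension: 1379 days claimed exceeds the 699-day cap, so +699 days → 11 September 2023.
Response Delay Deduction: −358 days → 18 September 2022.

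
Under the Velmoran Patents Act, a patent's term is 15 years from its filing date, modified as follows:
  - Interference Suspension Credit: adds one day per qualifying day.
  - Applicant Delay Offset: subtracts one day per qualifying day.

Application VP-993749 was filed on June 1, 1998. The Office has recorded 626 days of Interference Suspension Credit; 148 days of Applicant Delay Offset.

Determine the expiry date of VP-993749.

2014-09-22

Base term: filing date + 15 years → 1 June 2013.
Interference Suspension Credit: +626 days → 17 February 2015.
Applicant Delay Offset: −148 days → 22 September 2014.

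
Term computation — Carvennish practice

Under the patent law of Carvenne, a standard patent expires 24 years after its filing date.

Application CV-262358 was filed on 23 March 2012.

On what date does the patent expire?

Filing date + 24 years → 23 March 2036.

March 23, 2036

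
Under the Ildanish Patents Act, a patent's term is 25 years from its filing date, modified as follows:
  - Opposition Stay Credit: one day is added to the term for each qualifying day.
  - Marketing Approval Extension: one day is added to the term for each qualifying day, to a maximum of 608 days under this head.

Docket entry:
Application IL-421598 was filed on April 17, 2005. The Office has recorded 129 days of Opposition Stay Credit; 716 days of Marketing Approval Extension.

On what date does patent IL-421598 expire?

Base term: filing date + 25 years → 17 April 2030.
Opposition Stay Credit: +129 days → 24 August 2030.
Marketing Approval Extension: 716 days claimed exceeds the 608-day cap, so +608 days → 23 April 2032.

April 23, 2032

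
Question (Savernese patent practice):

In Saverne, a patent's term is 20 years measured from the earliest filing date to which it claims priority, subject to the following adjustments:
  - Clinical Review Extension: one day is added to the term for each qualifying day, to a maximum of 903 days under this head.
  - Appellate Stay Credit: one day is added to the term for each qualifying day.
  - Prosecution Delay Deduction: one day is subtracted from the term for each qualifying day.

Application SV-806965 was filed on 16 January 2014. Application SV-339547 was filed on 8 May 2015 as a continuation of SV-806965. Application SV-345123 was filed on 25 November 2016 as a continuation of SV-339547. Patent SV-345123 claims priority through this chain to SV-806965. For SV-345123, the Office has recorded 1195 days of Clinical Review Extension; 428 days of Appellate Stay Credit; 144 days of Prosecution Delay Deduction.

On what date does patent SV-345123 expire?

Earliest priority filing: 16 January 2014.
Base term: 16 January 2014 + 20 years → 16 January 2034.
Clinical Review Extension: 1195 days claimed exceeds the 903-day cap, so +903 days → 7 July 2036.
Appellate Stay Credit: +428 days → 8 September 2037.
Prosecution Delay Deduction: −144 days → 17 April 2037.

2037-04-17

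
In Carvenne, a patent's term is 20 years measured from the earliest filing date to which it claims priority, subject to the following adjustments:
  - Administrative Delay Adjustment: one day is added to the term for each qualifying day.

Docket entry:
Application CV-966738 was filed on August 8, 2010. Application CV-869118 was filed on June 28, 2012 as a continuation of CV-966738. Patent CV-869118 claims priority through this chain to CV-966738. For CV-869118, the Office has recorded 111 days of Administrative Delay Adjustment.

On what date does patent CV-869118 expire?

2030-11-27

Earliest priority filing: 8 August 2010.
Base term: 8 August 2010 + 20 years → 8 August 2030.
Administrative Delay Adjustment: +111 days → 27 November 2030.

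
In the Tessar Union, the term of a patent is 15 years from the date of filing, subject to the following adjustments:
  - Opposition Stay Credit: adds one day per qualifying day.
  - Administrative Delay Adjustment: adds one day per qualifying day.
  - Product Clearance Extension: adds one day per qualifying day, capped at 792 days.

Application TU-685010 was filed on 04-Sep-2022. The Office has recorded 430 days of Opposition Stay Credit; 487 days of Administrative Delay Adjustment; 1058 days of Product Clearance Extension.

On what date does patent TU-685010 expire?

Base term: filing date + 15 years → 4 September 2037.
Opposition Stay Credit: +430 days → 8 November 2038.
Administrative Delay Adjustment: +487 days → 9 March 2040.
Product Clearance Extension: 1058 days claimed exceeds the 792-day cap, so +792 days → 10 May 2042.

2042-05-10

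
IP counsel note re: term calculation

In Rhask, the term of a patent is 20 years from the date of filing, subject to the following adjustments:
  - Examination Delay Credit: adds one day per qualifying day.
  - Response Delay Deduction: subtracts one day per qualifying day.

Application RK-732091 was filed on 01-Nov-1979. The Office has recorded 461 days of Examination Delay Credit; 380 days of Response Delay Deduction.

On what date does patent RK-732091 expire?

2000-01-21

Base term: filing date + 20 years → 1 November 1999.
Examination Delay Credit: +461 days → 4 February 2001.
Response Delay Deduction: −380 days → 21 January 2000.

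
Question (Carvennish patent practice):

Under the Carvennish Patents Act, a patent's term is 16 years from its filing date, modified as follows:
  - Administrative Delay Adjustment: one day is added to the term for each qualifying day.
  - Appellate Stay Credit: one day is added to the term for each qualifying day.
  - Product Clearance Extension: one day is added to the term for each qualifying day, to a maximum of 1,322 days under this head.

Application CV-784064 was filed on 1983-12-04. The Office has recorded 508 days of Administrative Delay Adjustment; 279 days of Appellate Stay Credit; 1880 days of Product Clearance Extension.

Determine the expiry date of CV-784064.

September 12, 2005

Base term: filing date + 16 years → 4 December 1999.
Administrative Delay Adjustment: +508 days → 25 April 2001.
Appellate Stay Credit: +279 days → 29 January 2002.
Product Clearance Extension: 1880 days claimed exceeds the 1322-day cap, so +1322 days → 12 September 2005.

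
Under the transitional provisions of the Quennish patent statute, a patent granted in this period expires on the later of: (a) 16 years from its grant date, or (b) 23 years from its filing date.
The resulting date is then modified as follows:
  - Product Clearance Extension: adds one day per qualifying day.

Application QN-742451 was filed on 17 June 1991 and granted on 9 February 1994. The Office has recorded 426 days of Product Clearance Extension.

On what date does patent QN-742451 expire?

2015-08-17

(a) grant + 16 years → 9 February 2010.
(b) filing + 23 years → 17 June 2014.
Later of the two: 17 June 2014.
Product Clearance Extension: +426 days → 17 August 2015.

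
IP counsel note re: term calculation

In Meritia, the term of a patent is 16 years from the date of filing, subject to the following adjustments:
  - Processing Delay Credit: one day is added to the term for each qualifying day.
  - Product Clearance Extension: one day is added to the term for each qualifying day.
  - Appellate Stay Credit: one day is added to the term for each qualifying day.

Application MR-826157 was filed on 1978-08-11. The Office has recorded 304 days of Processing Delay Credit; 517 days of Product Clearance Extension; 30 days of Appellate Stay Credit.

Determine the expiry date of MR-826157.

Base term: filing date + 16 years → 11 August 1994.
Processing Delay Credit: +304 days → 11 June 1995.
Product Clearance Extension: +517 days → 9 November 1996.
Appellate Stay Credit: +30 days → 9 December 1996.

December 9, 1996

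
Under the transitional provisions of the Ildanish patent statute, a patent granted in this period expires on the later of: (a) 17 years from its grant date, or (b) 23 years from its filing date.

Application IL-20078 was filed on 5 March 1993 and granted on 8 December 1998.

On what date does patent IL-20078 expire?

2016-03-05

(a) grant + 17 years → 8 December 2015.
(b) filing + 23 years → 5 March 2016.
Later of the two: 5 March 2016.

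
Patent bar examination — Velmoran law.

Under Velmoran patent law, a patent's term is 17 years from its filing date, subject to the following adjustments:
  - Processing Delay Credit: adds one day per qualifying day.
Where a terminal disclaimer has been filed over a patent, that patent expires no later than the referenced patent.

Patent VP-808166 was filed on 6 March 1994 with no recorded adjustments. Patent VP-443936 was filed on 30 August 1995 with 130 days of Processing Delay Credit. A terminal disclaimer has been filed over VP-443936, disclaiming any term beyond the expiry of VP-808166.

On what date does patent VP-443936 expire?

March 6, 2011

Natural term of VP-443936:
  Base: filing + 17 years → 30 August 2012.
  Processing Delay Credit: +130 days → 7 January 2013.
Expiry of referenced patent VP-808166:
  Base: filing + 17 years → 6 March 2011.
Terminal disclaimer: VP-443936 expires on the earlier of 7 January 2013 and 6 March 2011.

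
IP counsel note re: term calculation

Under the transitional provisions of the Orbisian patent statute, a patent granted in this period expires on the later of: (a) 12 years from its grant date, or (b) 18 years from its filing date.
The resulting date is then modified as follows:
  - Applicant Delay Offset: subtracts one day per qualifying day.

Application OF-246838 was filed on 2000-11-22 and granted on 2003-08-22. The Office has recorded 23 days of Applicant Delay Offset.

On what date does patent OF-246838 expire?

October 30, 2018

(a) grant + 12 years → 22 August 2015.
(b) filing + 18 years → 22 November 2018.
Later of the two: 22 November 2018.
Applicant Delay Offset: −23 days → 30 October 2018.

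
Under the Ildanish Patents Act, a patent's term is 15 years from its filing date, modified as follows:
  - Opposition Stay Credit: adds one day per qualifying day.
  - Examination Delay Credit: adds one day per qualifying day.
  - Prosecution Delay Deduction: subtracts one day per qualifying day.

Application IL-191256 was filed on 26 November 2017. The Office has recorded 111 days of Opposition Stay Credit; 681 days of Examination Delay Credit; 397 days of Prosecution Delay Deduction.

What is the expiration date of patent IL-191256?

Base term: filing date + 15 years → 26 November 2032.
Opposition Stay Credit: +111 days → 17 March 2033.
Examination Delay Credit: +681 days → 27 January 2035.
Prosecution Delay Deduction: −397 days → 26 December 2033.

2033-12-26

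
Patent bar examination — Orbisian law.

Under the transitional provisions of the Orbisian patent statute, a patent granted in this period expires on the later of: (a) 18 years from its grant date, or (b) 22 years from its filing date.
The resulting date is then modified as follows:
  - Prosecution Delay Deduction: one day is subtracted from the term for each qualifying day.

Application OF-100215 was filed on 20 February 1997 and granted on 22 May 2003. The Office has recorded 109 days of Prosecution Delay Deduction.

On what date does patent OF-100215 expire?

2021-02-02

(a) grant + 18 years → 22 May 2021.
(b) filing + 22 years → 20 February 2019.
Later of the two: 22 May 2021.
Prosecution Delay Deduction: −109 days → 2 February 2021.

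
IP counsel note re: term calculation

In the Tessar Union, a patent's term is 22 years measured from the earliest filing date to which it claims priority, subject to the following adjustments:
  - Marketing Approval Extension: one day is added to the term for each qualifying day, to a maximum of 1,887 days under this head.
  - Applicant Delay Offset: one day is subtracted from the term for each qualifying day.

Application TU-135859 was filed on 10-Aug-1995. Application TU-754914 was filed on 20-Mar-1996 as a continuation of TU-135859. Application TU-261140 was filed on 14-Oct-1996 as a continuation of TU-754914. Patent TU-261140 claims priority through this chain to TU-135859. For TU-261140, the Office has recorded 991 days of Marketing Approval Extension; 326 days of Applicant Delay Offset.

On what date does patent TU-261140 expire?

June 6, 2019

Earliest priority filing: 10 August 1995.
Base term: 10 August 1995 + 22 years → 10 August 2017.
Marketing Approval Extension: 991 days (within the 1887-day cap) → +991 days → 27 April 2020.
Applicant Delay Offset: −326 days → 6 June 2019.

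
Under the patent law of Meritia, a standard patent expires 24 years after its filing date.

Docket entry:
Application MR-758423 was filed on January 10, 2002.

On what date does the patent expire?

2026-01-10

Filing date + 24 years → 10 January 2026.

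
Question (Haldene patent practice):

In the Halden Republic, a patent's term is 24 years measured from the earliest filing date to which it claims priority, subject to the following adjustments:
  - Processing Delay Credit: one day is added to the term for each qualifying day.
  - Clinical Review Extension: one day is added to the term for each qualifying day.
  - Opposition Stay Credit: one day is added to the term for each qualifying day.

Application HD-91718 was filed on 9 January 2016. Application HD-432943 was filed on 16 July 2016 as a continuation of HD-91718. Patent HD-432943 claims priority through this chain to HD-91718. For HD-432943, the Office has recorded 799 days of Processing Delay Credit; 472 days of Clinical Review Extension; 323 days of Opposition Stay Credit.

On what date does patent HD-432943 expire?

2044-05-21

Earliest priority filing: 9 January 2016.
Base term: 9 January 2016 + 24 years → 9 January 2040.
Processing Delay Credit: +799 days → 18 March 2042.
Clinical Review Extension: +472 days → 3 July 2043.
Opposition Stay Credit: +323 days → 21 May 2044.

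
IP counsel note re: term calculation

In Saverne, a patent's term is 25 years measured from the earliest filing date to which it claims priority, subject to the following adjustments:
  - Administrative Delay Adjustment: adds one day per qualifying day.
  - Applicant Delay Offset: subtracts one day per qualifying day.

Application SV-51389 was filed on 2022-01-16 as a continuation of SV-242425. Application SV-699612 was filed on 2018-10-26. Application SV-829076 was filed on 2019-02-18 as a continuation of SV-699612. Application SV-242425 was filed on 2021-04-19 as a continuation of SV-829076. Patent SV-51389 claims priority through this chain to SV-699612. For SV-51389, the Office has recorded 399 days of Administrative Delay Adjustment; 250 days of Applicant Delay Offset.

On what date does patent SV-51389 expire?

March 23, 2044

Earliest priority filing: 26 October 2018.
Base term: 26 October 2018 + 25 years → 26 October 2043.
Administrative Delay Adjustment: +399 days → 28 November 2044.
Applicant Delay Offset: −250 days → 23 March 2044.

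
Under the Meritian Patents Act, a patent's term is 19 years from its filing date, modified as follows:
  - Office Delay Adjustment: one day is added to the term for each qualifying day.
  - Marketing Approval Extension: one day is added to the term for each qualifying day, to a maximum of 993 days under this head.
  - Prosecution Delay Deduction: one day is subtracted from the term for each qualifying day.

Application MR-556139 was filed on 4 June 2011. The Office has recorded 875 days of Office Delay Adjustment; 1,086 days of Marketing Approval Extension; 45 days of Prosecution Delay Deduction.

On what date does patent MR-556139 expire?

Base term: filing date + 19 years → 4 June 2030.
Office Delay Adjustment: +875 days → 26 October 2032.
Marketing Approval Extension: 1086 days claimed exceeds the 993-day cap, so +993 days → 16 July 2035.
Prosecution Delay Deduction: −45 days → 1 June 2035.

June 1, 2035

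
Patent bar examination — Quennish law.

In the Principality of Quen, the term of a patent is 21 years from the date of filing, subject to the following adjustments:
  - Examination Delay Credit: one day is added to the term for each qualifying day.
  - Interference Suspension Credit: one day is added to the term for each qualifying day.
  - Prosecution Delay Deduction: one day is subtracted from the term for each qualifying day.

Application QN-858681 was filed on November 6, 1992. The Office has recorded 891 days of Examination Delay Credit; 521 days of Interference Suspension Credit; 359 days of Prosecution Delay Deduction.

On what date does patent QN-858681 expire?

Base term: filing date + 21 years → 6 November 2013.
Examination Delay Credit: +891 days → 15 April 2016.
Interference Suspension Credit: +521 days → 18 September 2017.
Prosecution Delay Deduction: −359 days → 24 September 2016.

September 24, 2016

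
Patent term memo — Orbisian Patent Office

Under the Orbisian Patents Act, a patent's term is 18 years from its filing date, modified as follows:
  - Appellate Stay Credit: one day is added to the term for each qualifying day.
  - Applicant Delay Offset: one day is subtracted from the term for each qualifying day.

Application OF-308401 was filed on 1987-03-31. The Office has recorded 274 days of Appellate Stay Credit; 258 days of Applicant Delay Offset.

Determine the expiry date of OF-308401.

2005-04-16

Base term: filing date + 18 years → 31 March 2005.
Appellate Stay Credit: +274 days → 30 December 2005.
Applicant Delay Offset: −258 days → 16 April 2005.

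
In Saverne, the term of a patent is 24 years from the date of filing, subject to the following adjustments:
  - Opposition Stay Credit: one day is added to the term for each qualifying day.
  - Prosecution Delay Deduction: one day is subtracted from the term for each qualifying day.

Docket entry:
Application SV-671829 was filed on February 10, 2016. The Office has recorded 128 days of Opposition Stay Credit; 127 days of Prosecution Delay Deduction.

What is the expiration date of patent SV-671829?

February 11, 2040

Base term: filing date + 24 years → 10 February 2040.
Opposition Stay Credit: +128 days → 17 June 2040.
Prosecution Delay Deduction: −127 days → 11 February 2040.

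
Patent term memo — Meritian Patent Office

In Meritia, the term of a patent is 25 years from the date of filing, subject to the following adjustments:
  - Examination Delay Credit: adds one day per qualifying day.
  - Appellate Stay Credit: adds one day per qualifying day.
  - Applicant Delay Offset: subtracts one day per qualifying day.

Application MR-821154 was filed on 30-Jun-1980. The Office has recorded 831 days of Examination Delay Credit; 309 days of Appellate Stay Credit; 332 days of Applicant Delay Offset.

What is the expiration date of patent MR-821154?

Base term: filing date + 25 years → 30 June 2005.
Examination Delay Credit: +831 days → 9 October 2007.
Appellate Stay Credit: +309 days → 13 August 2008.
Applicant Delay Offset: −332 days → 16 September 2007.

September 16, 2007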